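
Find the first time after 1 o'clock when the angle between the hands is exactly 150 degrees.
At t minutes past 1:00, the hour hand is at 30 x 1 + 0.5t degrees and the minute hand is at 6t degrees.
The smaller angle between them is 150 degrees when |30H - 5.5t| = 150 or |30H - 5.5t| = 210.
With H = 1, solve 30 x 1 - 5.5t = +/- target for each target:
  t = (30 x 1 - 150) / 5.5 = -21.82 (outside (0, 60))
  t = (30 x 1 + 150) / 5.5 = 32.73
  t = (30 x 1 - 210) / 5.5 = -32.73 (outside (0, 60))
  t = (30 x 1 + 210) / 5.5 = 43.64
Valid solutions in (0, 60): {32.73, 43.64} minutes.
The first occurrence is t = 32.73 minutes.
The hands form a 150-degree angle at 32.73 minutes past 1:00.

Final answer: 32.73 minutes past 1:00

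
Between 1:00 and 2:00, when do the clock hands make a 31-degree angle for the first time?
At t minutes past 1:00, the hour hand is at 30 x 1 + 0.5t degrees and the minute hand is at 6t degrees.
The smaller angle between them is 31 degrees when |30H - 5.5t| = 31 or |30H - 5.5t| = 329.
With H = 1, solve 30 x 1 - 5.5t = +/- target for each target:
  t = (30 x 1 - 31) / 5.5 = -0.18 (outside (0, 60))
  t = (30 x 1 + 31) / 5.5 = 11.09
  t = (30 x 1 - 329) / 5.5 = -54.36 (outside (0, 60))
  t = (30 x 1 + 329) / 5.5 = 65.27 (outside (0, 60))
Valid solutions in (0, 60): {11.09} minutes.
The first occurrence is t = 11.09 minutes.
The hands form a 31-degree angle at 11.09 minutes past 1:00.

Final answer: 11.09 minutes past 1:00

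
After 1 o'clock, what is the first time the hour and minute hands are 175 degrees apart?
At t minutes past 1:00, the hour hand is at 30 x 1 + 0.5t degrees and the minute hand is at 6t degrees.
The smaller angle between them is 175 degrees when |30H - 5.5t| = 175 or |30H - 5.5t| = 185.
With H = 1, solve 30 x 1 - 5.5t = +/- target for each target:
  t = (30 x 1 - 175) / 5.5 = -26.36 (outside (0, 60))
  t = (30 x 1 + 175) / 5.5 = 37.27
  t = (30 x 1 - 185) / 5.5 = -28.18 (outside (0, 60))
  t = (30 x 1 + 185) / 5.5 = 39.09
Valid solutions in (0, 60): {37.27, 39.09} minutes.
The first occurrence is t = 37.27 minutes.
The hands form a 175-degree angle at 37.27 minutes past 1:00.

Final answer: 37.27 minutes past 1:00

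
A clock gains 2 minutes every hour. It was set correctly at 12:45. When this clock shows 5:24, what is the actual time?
For every 60 true minutes, the faulty clock advances 62 minutes, so 1 faulty-clock minute corresponds to 60/62 true minutes.
From 12:45 to 5:24 on the faulty dial is 279 minutes.
True elapsed: 279 x 60/62 = 270 minutes = 4 hours and 30 minutes.
True time: 12:45 + 4 hours and 30 minutes = 5:15.

Final answer: 5:15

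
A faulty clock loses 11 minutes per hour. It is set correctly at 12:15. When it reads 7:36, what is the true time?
For every 60 true minutes, the faulty clock advances 49 minutes, so 1 faulty-clock minute corresponds to 60/49 true minutes.
From 12:15 to 7:36 on the faulty dial is 441 minutes.
True elapsed: 441 x 60/49 = 540 minutes = 9 hours.
True time: 12:15 + 9 hours = 9:15.

Final answer: 9:15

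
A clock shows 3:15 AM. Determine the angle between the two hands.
Hour hand position: 3 x 30 + 15 x 0.5 = 97.5 degrees
Minute hand position: 15 x 6 = 90 degrees
Difference: |97.5 - 90| = 7.5 degrees
The angle between the hands is 7.5 degrees

Final answer: 7.5 degrees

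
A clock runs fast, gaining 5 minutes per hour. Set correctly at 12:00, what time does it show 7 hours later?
For every 60 true minutes, the faulty clock advances 60 + 5 = 65 minutes.
True elapsed: 7 hours = 420 minutes.
Faulty clock advances: 420 x 65/60 = 455 minutes (drift: 35 minutes ahead).
Shown time: 12:00 + 455 minutes = 7:35.

Final answer: 7:35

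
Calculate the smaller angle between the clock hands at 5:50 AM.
Hour hand position: 5 x 30 + 50 x 0.5 = 175 degrees
Minute hand position: 50 x 6 = 300 degrees
Difference: |175 - 300| = 125 degrees
The angle between the hands is 125 degrees

Final answer: 125 degrees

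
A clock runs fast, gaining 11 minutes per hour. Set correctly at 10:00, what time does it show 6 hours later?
For every 60 true minutes, the faulty clock advances 60 + 11 = 71 minutes.
True elapsed: 6 hours = 360 minutes.
Faulty clock advances: 360 x 71/60 = 426 minutes (drift: 66 minutes ahead).
Shown time: 10:00 + 426 minutes = 5:06.

Final answer: 5:06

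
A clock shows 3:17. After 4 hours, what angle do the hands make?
First find the time 4 hours after 3:17.
Total minutes: 3 x 60 + 17 + 4 x 60 + 0 = 437.
437 mod 720 = 437 minutes = 7:17.
Now compute the angle at 7:17:
Hour hand: 7 x 30 + 17 x 0.5 = 218.5 degrees
Minute hand: 17 x 6 = 102 degrees
Difference: |218.5 - 102| = 116.5 degrees
The angle is 116.5 degrees

Final answer: 116.5 degrees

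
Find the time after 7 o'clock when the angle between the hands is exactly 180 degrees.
For hands to be 180 degrees apart: |30H - 5.5t| = 180
With H = 7: t = (30 x 7 + 180)/5.5 = 70.91 or t = (30 x 7 - 180)/5.5 = 5.45
First valid solution (0 < t < 60): t = 5.45 minutes
The hands are opposite at 5.45 minutes past 7:00.

Final answer: 5.45 minutes past 7:00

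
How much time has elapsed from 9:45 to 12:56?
From 9:45 to 12:56:
(12 x 60 + 56) - (9 x 60 + 45) = 776 - 585 = 191 minutes
= 3 hours and 11 minutes

Final answer: 3 hours and 11 minutes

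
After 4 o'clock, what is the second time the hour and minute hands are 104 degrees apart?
At t minutes past 4:00, the hour hand is at 30 x 4 + 0.5t degrees and the minute hand is at 6t degrees.
The smaller angle between them is 104 degrees when |30H - 5.5t| = 104 or |30H - 5.5t| = 256.
With H = 4, solve 30 x 4 - 5.5t = +/- target for each target:
  t = (30 x 4 - 104) / 5.5 = 2.91
  t = (30 x 4 + 104) / 5.5 = 40.73
  t = (30 x 4 - 256) / 5.5 = -24.73 (outside (0, 60))
  t = (30 x 4 + 256) / 5.5 = 68.36 (outside (0, 60))
Valid solutions in (0, 60): {2.91, 40.73} minutes.
The second occurrence is t = 40.73 minutes.
The hands form a 104-degree angle at 40.73 minutes past 4:00.

Final answer: 40.73 minutes past 4:00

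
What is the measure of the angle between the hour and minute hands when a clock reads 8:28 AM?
Hour hand position: 8 x 30 + 28 x 0.5 = 254 degrees
Minute hand position: 28 x 6 = 168 degrees
Difference: |254 - 168| = 86 degrees
The angle between the hands is 86 degrees

Final answer: 86 degrees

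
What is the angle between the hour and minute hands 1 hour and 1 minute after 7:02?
First find the time 1 hour and 1 minute after 7:02.
Total minutes: 7 x 60 + 2 + 1 x 60 + 1 = 483.
483 mod 720 = 483 minutes = 8:03.
Now compute the angle at 8:03:
Hour hand: 8 x 30 + 3 x 0.5 = 241.5 degrees
Minute hand: 3 x 6 = 18 degrees
Difference: |241.5 - 18| = 223.5 degrees
Smaller angle: 360 - 223.5 = 136.5 degrees

Final answer: 136.5 degrees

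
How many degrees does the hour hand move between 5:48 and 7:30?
The hour hand moves 0.5 degrees per minute.
Time elapsed: 7:30 - 5:48 = 102 minutes
Angular displacement: 102 x 0.5 = 51 degrees

Final answer: 51 degrees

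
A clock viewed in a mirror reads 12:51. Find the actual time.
Reflection across the vertical (12-6) axis maps a hand at angle A degrees to (360 - A) degrees, which sends a reading of T minutes past 12:00 to (720 - T) minutes past 12:00.
Mirror reads 12:51 = 51 minutes past 12:00.
Actual time: (720 - 51) mod 720 = 669 minutes = 11:09.

Final answer: 11:09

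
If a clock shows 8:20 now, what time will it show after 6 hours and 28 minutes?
Starting time: 8:20
Adding 28 minutes to 20 minutes: 20 + 28 = 48 minutes
Adding 6 hours: 8 + 6 = 14 - 12 = 2
Final time: 2:48

Final answer: 2:48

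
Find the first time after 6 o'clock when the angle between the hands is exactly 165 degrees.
At t minutes past 6:00, the hour hand is at 30 x 6 + 0.5t degrees and the minute hand is at 6t degrees.
The smaller angle between them is 165 degrees when |30H - 5.5t| = 165 or |30H - 5.5t| = 195.
With H = 6, solve 30 x 6 - 5.5t = +/- target for each target:
  t = (30 x 6 - 165) / 5.5 = 2.73
  t = (30 x 6 + 165) / 5.5 = 62.73 (outside (0, 60))
  t = (30 x 6 - 195) / 5.5 = -2.73 (outside (0, 60))
  t = (30 x 6 + 195) / 5.5 = 68.18 (outside (0, 60))
Valid solutions in (0, 60): {2.73} minutes.
The first occurrence is t = 2.73 minutes.
The hands form a 165-degree angle at 2.73 minutes past 6:00.

Final answer: 2.73 minutes past 6:00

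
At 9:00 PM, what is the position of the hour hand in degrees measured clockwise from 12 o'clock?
The hour hand moves 30 degrees per hour and 0.5 degrees per minute.
At 9:00: (9) x 30 + 0 x 0.5 = 270 + 0 = 270 degrees

Final answer: 270 degrees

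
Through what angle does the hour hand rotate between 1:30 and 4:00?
The hour hand moves 0.5 degrees per minute.
Time elapsed: 4:00 - 1:30 = 150 minutes
Angular displacement: 150 x 0.5 = 75 degrees

Final answer: 75 degrees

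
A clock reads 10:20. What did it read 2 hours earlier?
Starting time: 10:20 = 620 total minutes past 12:00
Subtracting: 2 hours = 120 minutes
620 - 120 = 500 minutes
= 8 hours and 20 minutes past 12:00 = 8:20

Final answer: 8:20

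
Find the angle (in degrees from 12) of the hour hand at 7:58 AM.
The hour hand moves 30 degrees per hour and 0.5 degrees per minute.
At 7:58: (7) x 30 + 58 x 0.5 = 210 + 29 = 239 degrees

Final answer: 239 degrees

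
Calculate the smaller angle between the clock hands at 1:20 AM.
Hour hand position: 1 x 30 + 20 x 0.5 = 40 degrees
Minute hand position: 20 x 6 = 120 degrees
Difference: |40 - 120| = 80 degrees
The angle between the hands is 80 degrees

Final answer: 80 degrees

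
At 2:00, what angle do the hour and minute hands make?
Hour hand position: 2 x 30 + 0 x 0.5 = 60 degrees
Minute hand position: 0 x 6 = 0 degrees
Difference: |60 - 0| = 60 degrees
The angle between the hands is 60 degrees

Final answer: 60 degrees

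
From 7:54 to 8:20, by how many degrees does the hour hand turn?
The hour hand moves 0.5 degrees per minute.
Time elapsed: 8:20 - 7:54 = 26 minutes
Angular displacement: 26 x 0.5 = 13 degrees

Final answer: 13 degrees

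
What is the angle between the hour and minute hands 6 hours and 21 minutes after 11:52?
First find the time 6 hours and 21 minutes after 11:52.
Total minutes: 11 x 60 + 52 + 6 x 60 + 21 = 1093.
1093 mod 720 = 373 minutes = 6:13.
Now compute the angle at 6:13:
Hour hand: 6 x 30 + 13 x 0.5 = 186.5 degrees
Minute hand: 13 x 6 = 78 degrees
Difference: |186.5 - 78| = 108.5 degrees
The angle is 108.5 degrees

Final answer: 108.5 degrees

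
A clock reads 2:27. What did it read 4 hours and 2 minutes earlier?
Starting time: 2:27 = 147 total minutes past 12:00
Subtracting: 4 hours and 2 minutes = 242 minutes
147 - 242 = -95 (negative, add 12 hours = 720) = 625 minutes
= 10 hours and 25 minutes past 12:00 = 10:25

Final answer: 10:25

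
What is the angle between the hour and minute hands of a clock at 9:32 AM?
Hour hand position: 9 x 30 + 32 x 0.5 = 286 degrees
Minute hand position: 32 x 6 = 192 degrees
Difference: |286 - 192| = 94 degrees
The angle between the hands is 94 degrees

Final answer: 94 degrees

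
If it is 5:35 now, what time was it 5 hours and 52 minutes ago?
Starting time: 5:35 = 335 total minutes past 12:00
Subtracting: 5 hours and 52 minutes = 352 minutes
335 - 352 = -17 (negative, add 12 hours = 720) = 703 minutes
= 11 hours and 43 minutes past 12:00 = 11:43

Final answer: 11:43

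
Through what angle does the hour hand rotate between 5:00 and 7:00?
The hour hand moves 0.5 degrees per minute.
Time elapsed: 7:00 - 5:00 = 120 minutes
Angular displacement: 120 x 0.5 = 60 degrees

Final answer: 60 degrees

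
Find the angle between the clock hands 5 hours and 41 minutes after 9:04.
First find the time 5 hours and 41 minutes after 9:04.
Total minutes: 9 x 60 + 4 + 5 x 60 + 41 = 885.
885 mod 720 = 165 minutes = 2:45.
Now compute the angle at 2:45:
Hour hand: 2 x 30 + 45 x 0.5 = 82.5 degrees
Minute hand: 45 x 6 = 270 degrees
Difference: |82.5 - 270| = 187.5 degrees
Smaller angle: 360 - 187.5 = 172.5 degrees

Final answer: 172.5 degrees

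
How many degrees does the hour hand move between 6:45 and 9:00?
The hour hand moves 0.5 degrees per minute.
Time elapsed: 9:00 - 6:45 = 135 minutes
Angular displacement: 135 x 0.5 = 67.5 degrees

Final answer: 67.5 degrees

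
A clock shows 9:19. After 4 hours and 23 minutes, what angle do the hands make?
First find the time 4 hours and 23 minutes after 9:19.
Total minutes: 9 x 60 + 19 + 4 x 60 + 23 = 822.
822 mod 720 = 102 minutes = 1:42.
Now compute the angle at 1:42:
Hour hand: 1 x 30 + 42 x 0.5 = 51 degrees
Minute hand: 42 x 6 = 252 degrees
Difference: |51 - 252| = 201 degrees
Smaller angle: 360 - 201 = 159 degrees

Final answer: 159 degrees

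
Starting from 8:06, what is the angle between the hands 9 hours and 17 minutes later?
First find the time 9 hours and 17 minutes after 8:06.
Total minutes: 8 x 60 + 6 + 9 x 60 + 17 = 1043.
1043 mod 720 = 323 minutes = 5:23.
Now compute the angle at 5:23:
Hour hand: 5 x 30 + 23 x 0.5 = 161.5 degrees
Minute hand: 23 x 6 = 138 degrees
Difference: |161.5 - 138| = 23.5 degrees
The angle is 23.5 degrees

Final answer: 23.5 degrees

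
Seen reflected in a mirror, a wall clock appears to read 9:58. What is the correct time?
Reflection across the vertical (12-6) axis maps a hand at angle A degrees to (360 - A) degrees, which sends a reading of T minutes past 12:00 to (720 - T) minutes past 12:00.
Mirror reads 9:58 = 598 minutes past 12:00.
Actual time: (720 - 598) mod 720 = 122 minutes = 2:02.

Final answer: 2:02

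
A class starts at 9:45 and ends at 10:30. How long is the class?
From 9:45 to 10:30:
(10 x 60 + 30) - (9 x 60 + 45) = 630 - 585 = 45 minutes
= 45 minutes

Final answer: 45 minutes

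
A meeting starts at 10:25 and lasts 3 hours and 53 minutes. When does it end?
Starting time: 10:25
Adding 53 minutes to 25 minutes: 25 + 53 = 78 minutes = 1 hour and 18 minutes
Adding 3 hours: 10 + 3 + 1 (carry) = 14 - 12 = 2
Final time: 2:18

Final answer: 2:18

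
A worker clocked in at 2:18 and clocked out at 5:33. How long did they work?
From 2:18 to 5:33:
(5 x 60 + 33) - (2 x 60 + 18) = 333 - 138 = 195 minutes
= 3 hours and 15 minutes

Final answer: 3 hours and 15 minutes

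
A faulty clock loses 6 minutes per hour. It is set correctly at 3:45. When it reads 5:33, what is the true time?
For every 60 true minutes, the faulty clock advances 54 minutes, so 1 faulty-clock minute corresponds to 60/54 true minutes.
From 3:45 to 5:33 on the faulty dial is 108 minutes.
True elapsed: 108 x 60/54 = 120 minutes = 2 hours.
True time: 3:45 + 2 hours = 5:45.

Final answer: 5:45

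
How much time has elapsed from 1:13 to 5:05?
From 1:13 to 5:05:
(5 x 60 + 5) - (1 x 60 + 13) = 305 - 73 = 232 minutes
= 3 hours and 52 minutes

Final answer: 3 hours and 52 minutes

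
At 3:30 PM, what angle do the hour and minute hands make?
Hour hand position: 3 x 30 + 30 x 0.5 = 105 degrees
Minute hand position: 30 x 6 = 180 degrees
Difference: |105 - 180| = 75 degrees
The angle between the hands is 75 degrees

Final answer: 75 degrees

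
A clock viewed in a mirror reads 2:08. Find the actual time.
Reflection across the vertical (12-6) axis maps a hand at angle A degrees to (360 - A) degrees, which sends a reading of T minutes past 12:00 to (720 - T) minutes past 12:00.
Mirror reads 2:08 = 128 minutes past 12:00.
Actual time: (720 - 128) mod 720 = 592 minutes = 9:52.

Final answer: 9:52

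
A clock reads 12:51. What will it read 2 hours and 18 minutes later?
Starting time: 12:51
Adding 18 minutes to 51 minutes: 51 + 18 = 69 minutes = 1 hour and 9 minutes
Adding 2 hours: 12 + 2 + 1 (carry) = 15 - 12 = 3
Final time: 3:09

Final answer: 3:09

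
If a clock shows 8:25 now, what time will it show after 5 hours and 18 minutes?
Starting time: 8:25
Adding 18 minutes to 25 minutes: 25 + 18 = 43 minutes
Adding 5 hours: 8 + 5 = 13 - 12 = 1
Final time: 1:43

Final answer: 1:43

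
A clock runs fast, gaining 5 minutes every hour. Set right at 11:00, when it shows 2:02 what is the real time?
For every 60 true minutes, the faulty clock advances 65 minutes, so 1 faulty-clock minute corresponds to 60/65 true minutes.
From 11:00 to 2:02 on the faulty dial is 182 minutes.
True elapsed: 182 x 60/65 = 168 minutes = 2 hours and 48 minutes.
True time: 11:00 + 2 hours and 48 minutes = 1:48.

Final answer: 1:48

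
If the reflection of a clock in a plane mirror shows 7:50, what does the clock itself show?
Reflection across the vertical (12-6) axis maps a hand at angle A degrees to (360 - A) degrees, which sends a reading of T minutes past 12:00 to (720 - T) minutes past 12:00.
Mirror reads 7:50 = 470 minutes past 12:00.
Actual time: (720 - 470) mod 720 = 250 minutes = 4:10.

Final answer: 4:10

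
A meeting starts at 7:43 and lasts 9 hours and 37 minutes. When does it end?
Starting time: 7:43
Adding 37 minutes to 43 minutes: 43 + 37 = 80 minutes = 1 hour and 20 minutes
Adding 9 hours: 7 + 9 + 1 (carry) = 17 - 12 = 5
Final time: 5:20

Final answer: 5:20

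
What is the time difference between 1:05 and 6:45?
From 1:05 to 6:45:
(6 x 60 + 45) - (1 x 60 + 5) = 405 - 65 = 340 minutes
= 5 hours and 40 minutes

Final answer: 5 hours and 40 minutes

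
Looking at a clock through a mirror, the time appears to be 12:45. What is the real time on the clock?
Reflection across the vertical (12-6) axis maps a hand at angle A degrees to (360 - A) degrees, which sends a reading of T minutes past 12:00 to (720 - T) minutes past 12:00.
Mirror reads 12:45 = 45 minutes past 12:00.
Actual time: (720 - 45) mod 720 = 675 minutes = 11:15.

Final answer: 11:15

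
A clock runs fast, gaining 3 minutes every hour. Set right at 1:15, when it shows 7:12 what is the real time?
For every 60 true minutes, the faulty clock advances 63 minutes, so 1 faulty-clock minute corresponds to 60/63 true minutes.
From 1:15 to 7:12 on the faulty dial is 357 minutes.
True elapsed: 357 x 60/63 = 340 minutes = 5 hours and 40 minutes.
True time: 1:15 + 5 hours and 40 minutes = 6:55.

Final answer: 6:55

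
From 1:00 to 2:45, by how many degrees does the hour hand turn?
The hour hand moves 0.5 degrees per minute.
Time elapsed: 2:45 - 1:00 = 105 minutes
Angular displacement: 105 x 0.5 = 52.5 degrees

Final answer: 52.5 degrees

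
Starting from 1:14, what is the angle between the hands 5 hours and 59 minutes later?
First find the time 5 hours and 59 minutes after 1:14.
Total minutes: 1 x 60 + 14 + 5 x 60 + 59 = 433.
433 mod 720 = 433 minutes = 7:13.
Now compute the angle at 7:13:
Hour hand: 7 x 30 + 13 x 0.5 = 216.5 degrees
Minute hand: 13 x 6 = 78 degrees
Difference: |216.5 - 78| = 138.5 degrees
The angle is 138.5 degrees

Final answer: 138.5 degrees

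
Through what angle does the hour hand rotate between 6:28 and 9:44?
The hour hand moves 0.5 degrees per minute.
Time elapsed: 9:44 - 6:28 = 196 minutes
Angular displacement: 196 x 0.5 = 98 degrees

Final answer: 98 degrees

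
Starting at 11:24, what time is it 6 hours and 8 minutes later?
Starting time: 11:24
Adding 8 minutes to 24 minutes: 24 + 8 = 32 minutes
Adding 6 hours: 11 + 6 = 17 - 12 = 5
Final time: 5:32

Final answer: 5:32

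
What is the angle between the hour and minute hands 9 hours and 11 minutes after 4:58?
First find the time 9 hours and 11 minutes after 4:58.
Total minutes: 4 x 60 + 58 + 9 x 60 + 11 = 849.
849 mod 720 = 129 minutes = 2:09.
Now compute the angle at 2:09:
Hour hand: 2 x 30 + 9 x 0.5 = 64.5 degrees
Minute hand: 9 x 6 = 54 degrees
Difference: |64.5 - 54| = 10.5 degrees
The angle is 10.5 degrees

Final answer: 10.5 degrees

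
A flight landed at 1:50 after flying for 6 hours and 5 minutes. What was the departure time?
Starting time: 1:50 = 110 total minutes past 12:00
Subtracting: 6 hours and 5 minutes = 365 minutes
110 - 365 = -255 (negative, add 12 hours = 720) = 465 minutes
= 7 hours and 45 minutes past 12:00 = 7:45

Final answer: 7:45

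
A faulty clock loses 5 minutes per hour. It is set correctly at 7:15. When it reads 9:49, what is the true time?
For every 60 true minutes, the faulty clock advances 55 minutes, so 1 faulty-clock minute corresponds to 60/55 true minutes.
From 7:15 to 9:49 on the faulty dial is 154 minutes.
True elapsed: 154 x 60/55 = 168 minutes = 2 hours and 48 minutes.
True time: 7:15 + 2 hours and 48 minutes = 10:03.

Final answer: 10:03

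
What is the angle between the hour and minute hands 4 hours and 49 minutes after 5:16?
First find the time 4 hours and 49 minutes after 5:16.
Total minutes: 5 x 60 + 16 + 4 x 60 + 49 = 605.
605 mod 720 = 605 minutes = 10:05.
Now compute the angle at 10:05:
Hour hand: 10 x 30 + 5 x 0.5 = 302.5 degrees
Minute hand: 5 x 6 = 30 degrees
Difference: |302.5 - 30| = 272.5 degrees
Smaller angle: 360 - 272.5 = 87.5 degrees

Final answer: 87.5 degrees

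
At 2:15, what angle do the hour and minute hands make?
Hour hand position: 2 x 30 + 15 x 0.5 = 67.5 degrees
Minute hand position: 15 x 6 = 90 degrees
Difference: |67.5 - 90| = 22.5 degrees
The angle between the hands is 22.5 degrees

Final answer: 22.5 degrees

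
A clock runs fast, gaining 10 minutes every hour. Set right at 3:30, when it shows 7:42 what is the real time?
For every 60 true minutes, the faulty clock advances 70 minutes, so 1 faulty-clock minute corresponds to 60/70 true minutes.
From 3:30 to 7:42 on the faulty dial is 252 minutes.
True elapsed: 252 x 60/70 = 216 minutes = 3 hours and 36 minutes.
True time: 3:30 + 3 hours and 36 minutes = 7:06.

Final answer: 7:06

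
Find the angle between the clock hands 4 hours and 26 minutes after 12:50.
First find the time 4 hours and 26 minutes after 12:50.
Total minutes: 12 x 60 + 50 + 4 x 60 + 26 = 1036.
1036 mod 720 = 316 minutes = 5:16.
Now compute the angle at 5:16:
Hour hand: 5 x 30 + 16 x 0.5 = 158 degrees
Minute hand: 16 x 6 = 96 degrees
Difference: |158 - 96| = 62 degrees
The angle is 62 degrees

Final answer: 62 degrees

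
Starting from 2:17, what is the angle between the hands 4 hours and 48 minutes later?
First find the time 4 hours and 48 minutes after 2:17.
Total minutes: 2 x 60 + 17 + 4 x 60 + 48 = 425.
425 mod 720 = 425 minutes = 7:05.
Now compute the angle at 7:05:
Hour hand: 7 x 30 + 5 x 0.5 = 212.5 degrees
Minute hand: 5 x 6 = 30 degrees
Difference: |212.5 - 30| = 182.5 degrees
Smaller angle: 360 - 182.5 = 177.5 degrees

Final answer: 177.5 degrees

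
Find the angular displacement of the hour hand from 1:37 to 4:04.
The hour hand moves 0.5 degrees per minute.
Time elapsed: 4:04 - 1:37 = 147 minutes
Angular displacement: 147 x 0.5 = 73.5 degrees

Final answer: 73.5 degrees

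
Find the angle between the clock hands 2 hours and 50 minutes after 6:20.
First find the time 2 hours and 50 minutes after 6:20.
Total minutes: 6 x 60 + 20 + 2 x 60 + 50 = 550.
550 mod 720 = 550 minutes = 9:10.
Now compute the angle at 9:10:
Hour hand: 9 x 30 + 10 x 0.5 = 275 degrees
Minute hand: 10 x 6 = 60 degrees
Difference: |275 - 60| = 215 degrees
Smaller angle: 360 - 215 = 145 degrees

Final answer: 145 degrees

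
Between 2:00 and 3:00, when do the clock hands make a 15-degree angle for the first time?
At t minutes past 2:00, the hour hand is at 30 x 2 + 0.5t degrees and the minute hand is at 6t degrees.
The smaller angle between them is 15 degrees when |30H - 5.5t| = 15 or |30H - 5.5t| = 345.
With H = 2, solve 30 x 2 - 5.5t = +/- target for each target:
  t = (30 x 2 - 15) / 5.5 = 8.18
  t = (30 x 2 + 15) / 5.5 = 13.64
  t = (30 x 2 - 345) / 5.5 = -51.82 (outside (0, 60))
  t = (30 x 2 + 345) / 5.5 = 73.64 (outside (0, 60))
Valid solutions in (0, 60): {8.18, 13.64} minutes.
The first occurrence is t = 8.18 minutes.
The hands form a 15-degree angle at 8.18 minutes past 2:00.

Final answer: 8.18 minutes past 2:00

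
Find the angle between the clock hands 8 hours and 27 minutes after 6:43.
First find the time 8 hours and 27 minutes after 6:43.
Total minutes: 6 x 60 + 43 + 8 x 60 + 27 = 910.
910 mod 720 = 190 minutes = 3:10.
Now compute the angle at 3:10:
Hour hand: 3 x 30 + 10 x 0.5 = 95 degrees
Minute hand: 10 x 6 = 60 degrees
Difference: |95 - 60| = 35 degrees
The angle is 35 degrees

Final answer: 35 degrees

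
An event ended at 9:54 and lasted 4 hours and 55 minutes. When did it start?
Starting time: 9:54 = 594 total minutes past 12:00
Subtracting: 4 hours and 55 minutes = 295 minutes
594 - 295 = 299 minutes
= 4 hours and 59 minutes past 12:00 = 4:59

Final answer: 4:59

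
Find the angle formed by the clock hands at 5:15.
Hour hand position: 5 x 30 + 15 x 0.5 = 157.5 degrees
Minute hand position: 15 x 6 = 90 degrees
Difference: |157.5 - 90| = 67.5 degrees
The angle between the hands is 67.5 degrees

Final answer: 67.5 degrees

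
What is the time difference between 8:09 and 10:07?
From 8:09 to 10:07:
(10 x 60 + 7) - (8 x 60 + 9) = 607 - 489 = 118 minutes
= 1 hour and 58 minutes

Final answer: 1 hour and 58 minutes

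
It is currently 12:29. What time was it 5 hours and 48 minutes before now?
Starting time: 12:29 = 29 total minutes past 12:00
Subtracting: 5 hours and 48 minutes = 348 minutes
29 - 348 = -319 (negative, add 12 hours = 720) = 401 minutes
= 6 hours and 41 minutes past 12:00 = 6:41

Final answer: 6:41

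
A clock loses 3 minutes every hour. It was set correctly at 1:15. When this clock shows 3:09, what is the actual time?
For every 60 true minutes, the faulty clock advances 57 minutes, so 1 faulty-clock minute corresponds to 60/57 true minutes.
From 1:15 to 3:09 on the faulty dial is 114 minutes.
True elapsed: 114 x 60/57 = 120 minutes = 2 hours.
True time: 1:15 + 2 hours = 3:15.

Final answer: 3:15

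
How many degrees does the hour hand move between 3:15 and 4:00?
The hour hand moves 0.5 degrees per minute.
Time elapsed: 4:00 - 3:15 = 45 minutes
Angular displacement: 45 x 0.5 = 22.5 degrees

Final answer: 22.5 degrees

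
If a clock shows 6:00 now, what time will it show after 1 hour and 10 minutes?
Starting time: 6:00
Adding 10 minutes to 0 minutes: 0 + 10 = 10 minutes
Adding 1 hour: 6 + 1 = 7
Final time: 7:10

Final answer: 7:10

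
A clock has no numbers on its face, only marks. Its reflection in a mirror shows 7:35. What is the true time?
Reflection across the vertical (12-6) axis maps a hand at angle A degrees to (360 - A) degrees, which sends a reading of T minutes past 12:00 to (720 - T) minutes past 12:00.
Mirror reads 7:35 = 455 minutes past 12:00.
Actual time: (720 - 455) mod 720 = 265 minutes = 4:25.

Final answer: 4:25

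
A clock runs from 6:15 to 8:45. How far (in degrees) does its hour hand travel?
The hour hand moves 0.5 degrees per minute.
Time elapsed: 8:45 - 6:15 = 150 minutes
Angular displacement: 150 x 0.5 = 75 degrees

Final answer: 75 degrees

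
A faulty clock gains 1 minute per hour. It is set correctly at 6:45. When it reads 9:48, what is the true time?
For every 60 true minutes, the faulty clock advances 61 minutes, so 1 faulty-clock minute corresponds to 60/61 true minutes.
From 6:45 to 9:48 on the faulty dial is 183 minutes.
True elapsed: 183 x 60/61 = 180 minutes = 3 hours.
True time: 6:45 + 3 hours = 9:45.

Final answer: 9:45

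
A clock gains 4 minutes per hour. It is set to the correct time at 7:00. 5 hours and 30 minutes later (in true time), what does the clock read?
For every 60 true minutes, the faulty clock advances 60 + 4 = 64 minutes.
True elapsed: 5 hours and 30 minutes = 330 minutes.
Faulty clock advances: 330 x 64/60 = 352 minutes (drift: 22 minutes ahead).
Shown time: 7:00 + 352 minutes = 12:52.

Final answer: 12:52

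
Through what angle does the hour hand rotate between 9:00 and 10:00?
The hour hand moves 0.5 degrees per minute.
Time elapsed: 10:00 - 9:00 = 60 minutes
Angular displacement: 60 x 0.5 = 30 degrees

Final answer: 30 degrees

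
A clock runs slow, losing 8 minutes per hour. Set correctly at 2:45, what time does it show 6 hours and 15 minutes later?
For every 60 true minutes, the faulty clock advances 60 - 8 = 52 minutes.
True elapsed: 6 hours and 15 minutes = 375 minutes.
Faulty clock advances: 375 x 52/60 = 325 minutes (drift: 50 minutes behind).
Shown time: 2:45 + 325 minutes = 8:10.

Final answer: 8:10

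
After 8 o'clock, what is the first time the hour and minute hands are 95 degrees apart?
At t minutes past 8:00, the hour hand is at 30 x 8 + 0.5t degrees and the minute hand is at 6t degrees.
The smaller angle between them is 95 degrees when |30H - 5.5t| = 95 or |30H - 5.5t| = 265.
With H = 8, solve 30 x 8 - 5.5t = +/- target for each target:
  t = (30 x 8 - 95) / 5.5 = 26.36
  t = (30 x 8 + 95) / 5.5 = 60.91 (outside (0, 60))
  t = (30 x 8 - 265) / 5.5 = -4.55 (outside (0, 60))
  t = (30 x 8 + 265) / 5.5 = 91.82 (outside (0, 60))
Valid solutions in (0, 60): {26.36} minutes.
The first occurrence is t = 26.36 minutes.
The hands form a 95-degree angle at 26.36 minutes past 8:00.

Final answer: 26.36 minutes past 8:00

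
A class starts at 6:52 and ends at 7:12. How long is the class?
From 6:52 to 7:12:
(7 x 60 + 12) - (6 x 60 + 52) = 432 - 412 = 20 minutes
= 20 minutes

Final answer: 20 minutes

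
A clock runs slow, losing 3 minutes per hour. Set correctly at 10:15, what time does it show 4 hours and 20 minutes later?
For every 60 true minutes, the faulty clock advances 60 - 3 = 57 minutes.
True elapsed: 4 hours and 20 minutes = 260 minutes.
Faulty clock advances: 260 x 57/60 = 247 minutes (drift: 13 minutes behind).
Shown time: 10:15 + 247 minutes = 2:22.

Final answer: 2:22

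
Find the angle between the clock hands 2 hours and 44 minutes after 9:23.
First find the time 2 hours and 44 minutes after 9:23.
Total minutes: 9 x 60 + 23 + 2 x 60 + 44 = 727.
727 mod 720 = 7 minutes = 12:07.
Now compute the angle at 12:07:
Hour hand: 0 x 30 + 7 x 0.5 = 3.5 degrees
Minute hand: 7 x 6 = 42 degrees
Difference: |3.5 - 42| = 38.5 degrees
The angle is 38.5 degrees

Final answer: 38.5 degrees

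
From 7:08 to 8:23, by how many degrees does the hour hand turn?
The hour hand moves 0.5 degrees per minute.
Time elapsed: 8:23 - 7:08 = 75 minutes
Angular displacement: 75 x 0.5 = 37.5 degrees

Final answer: 37.5 degrees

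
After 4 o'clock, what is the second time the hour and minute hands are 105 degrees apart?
At t minutes past 4:00, the hour hand is at 30 x 4 + 0.5t degrees and the minute hand is at 6t degrees.
The smaller angle between them is 105 degrees when |30H - 5.5t| = 105 or |30H - 5.5t| = 255.
With H = 4, solve 30 x 4 - 5.5t = +/- target for each target:
  t = (30 x 4 - 105) / 5.5 = 2.73
  t = (30 x 4 + 105) / 5.5 = 40.91
  t = (30 x 4 - 255) / 5.5 = -24.55 (outside (0, 60))
  t = (30 x 4 + 255) / 5.5 = 68.18 (outside (0, 60))
Valid solutions in (0, 60): {2.73, 40.91} minutes.
The second occurrence is t = 40.91 minutes.
The hands form a 105-degree angle at 40.91 minutes past 4:00.

Final answer: 40.91 minutes past 4:00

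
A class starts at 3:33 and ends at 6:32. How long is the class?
From 3:33 to 6:32:
(6 x 60 + 32) - (3 x 60 + 33) = 392 - 213 = 179 minutes
= 2 hours and 59 minutes

Final answer: 2 hours and 59 minutes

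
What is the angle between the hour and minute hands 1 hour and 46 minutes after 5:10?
First find the time 1 hour and 46 minutes after 5:10.
Total minutes: 5 x 60 + 10 + 1 x 60 + 46 = 416.
416 mod 720 = 416 minutes = 6:56.
Now compute the angle at 6:56:
Hour hand: 6 x 30 + 56 x 0.5 = 208 degrees
Minute hand: 56 x 6 = 336 degrees
Difference: |208 - 336| = 128 degrees
The angle is 128 degrees

Final answer: 128 degrees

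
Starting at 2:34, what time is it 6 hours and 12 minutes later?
Starting time: 2:34
Adding 12 minutes to 34 minutes: 34 + 12 = 46 minutes
Adding 6 hours: 2 + 6 = 8
Final time: 8:46

Final answer: 8:46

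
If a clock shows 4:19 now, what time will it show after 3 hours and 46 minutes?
Starting time: 4:19
Adding 46 minutes to 19 minutes: 19 + 46 = 65 minutes = 1 hour and 5 minutes
Adding 3 hours: 4 + 3 + 1 (carry) = 8
Final time: 8:05

Final answer: 8:05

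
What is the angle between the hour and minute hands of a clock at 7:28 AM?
Hour hand position: 7 x 30 + 28 x 0.5 = 224 degrees
Minute hand position: 28 x 6 = 168 degrees
Difference: |224 - 168| = 56 degrees
The angle between the hands is 56 degrees

Final answer: 56 degrees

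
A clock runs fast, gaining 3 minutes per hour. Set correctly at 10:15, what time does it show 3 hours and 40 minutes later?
For every 60 true minutes, the faulty clock advances 60 + 3 = 63 minutes.
True elapsed: 3 hours and 40 minutes = 220 minutes.
Faulty clock advances: 220 x 63/60 = 231 minutes (drift: 11 minutes ahead).
Shown time: 10:15 + 231 minutes = 2:06.

Final answer: 2:06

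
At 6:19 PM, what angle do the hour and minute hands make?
Hour hand position: 6 x 30 + 19 x 0.5 = 189.5 degrees
Minute hand position: 19 x 6 = 114 degrees
Difference: |189.5 - 114| = 75.5 degrees
The angle between the hands is 75.5 degrees

Final answer: 75.5 degrees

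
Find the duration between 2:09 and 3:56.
From 2:09 to 3:56:
(3 x 60 + 56) - (2 x 60 + 9) = 236 - 129 = 107 minutes
= 1 hour and 47 minutes

Final answer: 1 hour and 47 minutes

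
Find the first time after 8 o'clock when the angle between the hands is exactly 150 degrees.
At t minutes past 8:00, the hour hand is at 30 x 8 + 0.5t degrees and the minute hand is at 6t degrees.
The smaller angle between them is 150 degrees when |30H - 5.5t| = 150 or |30H - 5.5t| = 210.
With H = 8, solve 30 x 8 - 5.5t = +/- target for each target:
  t = (30 x 8 - 150) / 5.5 = 16.36
  t = (30 x 8 + 150) / 5.5 = 70.91 (outside (0, 60))
  t = (30 x 8 - 210) / 5.5 = 5.45
  t = (30 x 8 + 210) / 5.5 = 81.82 (outside (0, 60))
Valid solutions in (0, 60): {5.45, 16.36} minutes.
The first occurrence is t = 5.45 minutes.
The hands form a 150-degree angle at 5.45 minutes past 8:00.

Final answer: 5.45 minutes past 8:00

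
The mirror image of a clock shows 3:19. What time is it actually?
Reflection across the vertical (12-6) axis maps a hand at angle A degrees to (360 - A) degrees, which sends a reading of T minutes past 12:00 to (720 - T) minutes past 12:00.
Mirror reads 3:19 = 199 minutes past 12:00.
Actual time: (720 - 199) mod 720 = 521 minutes = 8:41.

Final answer: 8:41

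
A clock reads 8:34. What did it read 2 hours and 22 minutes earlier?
Starting time: 8:34 = 514 total minutes past 12:00
Subtracting: 2 hours and 22 minutes = 142 minutes
514 - 142 = 372 minutes
= 6 hours and 12 minutes past 12:00 = 6:12

Final answer: 6:12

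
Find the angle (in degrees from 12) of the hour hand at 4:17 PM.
The hour hand moves 30 degrees per hour and 0.5 degrees per minute.
At 4:17: (4) x 30 + 17 x 0.5 = 120 + 8.5 = 128.5 degrees

Final answer: 128.5 degrees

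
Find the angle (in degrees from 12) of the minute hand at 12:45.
The minute hand moves 6 degrees per minute.
At 12:45: 45 x 6 = 270 degrees

Final answer: 270 degrees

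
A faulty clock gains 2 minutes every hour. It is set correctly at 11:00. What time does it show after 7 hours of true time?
For every 60 true minutes, the faulty clock advances 60 + 2 = 62 minutes.
True elapsed: 7 hours = 420 minutes.
Faulty clock advances: 420 x 62/60 = 434 minutes (drift: 14 minutes ahead).
Shown time: 11:00 + 434 minutes = 6:14.

Final answer: 6:14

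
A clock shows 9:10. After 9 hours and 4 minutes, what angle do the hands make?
First find the time 9 hours and 4 minutes after 9:10.
Total minutes: 9 x 60 + 10 + 9 x 60 + 4 = 1094.
1094 mod 720 = 374 minutes = 6:14.
Now compute the angle at 6:14:
Hour hand: 6 x 30 + 14 x 0.5 = 187 degrees
Minute hand: 14 x 6 = 84 degrees
Difference: |187 - 84| = 103 degrees
The angle is 103 degrees

Final answer: 103 degrees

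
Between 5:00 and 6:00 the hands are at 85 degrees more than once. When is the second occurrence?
At t minutes past 5:00, the hour hand is at 30 x 5 + 0.5t degrees and the minute hand is at 6t degrees.
The smaller angle between them is 85 degrees when |30H - 5.5t| = 85 or |30H - 5.5t| = 275.
With H = 5, solve 30 x 5 - 5.5t = +/- target for each target:
  t = (30 x 5 - 85) / 5.5 = 11.82
  t = (30 x 5 + 85) / 5.5 = 42.73
  t = (30 x 5 - 275) / 5.5 = -22.73 (outside (0, 60))
  t = (30 x 5 + 275) / 5.5 = 77.27 (outside (0, 60))
Valid solutions in (0, 60): {11.82, 42.73} minutes.
The second occurrence is t = 42.73 minutes.
The hands form a 85-degree angle at 42.73 minutes past 5:00.

Final answer: 42.73 minutes past 5:00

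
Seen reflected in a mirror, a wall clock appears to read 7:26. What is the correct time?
Reflection across the vertical (12-6) axis maps a hand at angle A degrees to (360 - A) degrees, which sends a reading of T minutes past 12:00 to (720 - T) minutes past 12:00.
Mirror reads 7:26 = 446 minutes past 12:00.
Actual time: (720 - 446) mod 720 = 274 minutes = 4:34.

Final answer: 4:34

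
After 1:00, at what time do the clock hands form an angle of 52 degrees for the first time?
At t minutes past 1:00, the hour hand is at 30 x 1 + 0.5t degrees and the minute hand is at 6t degrees.
The smaller angle between them is 52 degrees when |30H - 5.5t| = 52 or |30H - 5.5t| = 308.
With H = 1, solve 30 x 1 - 5.5t = +/- target for each target:
  t = (30 x 1 - 52) / 5.5 = -4 (outside (0, 60))
  t = (30 x 1 + 52) / 5.5 = 14.91
  t = (30 x 1 - 308) / 5.5 = -50.55 (outside (0, 60))
  t = (30 x 1 + 308) / 5.5 = 61.45 (outside (0, 60))
Valid solutions in (0, 60): {14.91} minutes.
The first occurrence is t = 14.91 minutes.
The hands form a 52-degree angle at 14.91 minutes past 1:00.

Final answer: 14.91 minutes past 1:00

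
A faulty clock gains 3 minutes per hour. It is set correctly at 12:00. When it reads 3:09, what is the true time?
For every 60 true minutes, the faulty clock advances 63 minutes, so 1 faulty-clock minute corresponds to 60/63 true minutes.
From 12:00 to 3:09 on the faulty dial is 189 minutes.
True elapsed: 189 x 60/63 = 180 minutes = 3 hours.
True time: 12:00 + 3 hours = 3:00.

Final answer: 3:00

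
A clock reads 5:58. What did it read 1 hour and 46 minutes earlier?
Starting time: 5:58 = 358 total minutes past 12:00
Subtracting: 1 hour and 46 minutes = 106 minutes
358 - 106 = 252 minutes
= 4 hours and 12 minutes past 12:00 = 4:12

Final answer: 4:12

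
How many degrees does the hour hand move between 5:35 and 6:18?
The hour hand moves 0.5 degrees per minute.
Time elapsed: 6:18 - 5:35 = 43 minutes
Angular displacement: 43 x 0.5 = 21.5 degrees

Final answer: 21.5 degrees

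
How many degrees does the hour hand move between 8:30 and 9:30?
The hour hand moves 0.5 degrees per minute.
Time elapsed: 9:30 - 8:30 = 60 minutes
Angular displacement: 60 x 0.5 = 30 degrees

Final answer: 30 degrees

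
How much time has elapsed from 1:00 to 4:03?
From 1:00 to 4:03:
(4 x 60 + 3) - (1 x 60 + 0) = 243 - 60 = 183 minutes
= 3 hours and 3 minutes

Final answer: 3 hours and 3 minutes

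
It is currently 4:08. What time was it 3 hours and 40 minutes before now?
Starting time: 4:08 = 248 total minutes past 12:00
Subtracting: 3 hours and 40 minutes = 220 minutes
248 - 220 = 28 minutes
= 28 minutes past 12:00 = 12:28

Final answer: 12:28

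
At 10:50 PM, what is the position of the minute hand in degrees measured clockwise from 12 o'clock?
The minute hand moves 6 degrees per minute.
At 10:50: 50 x 6 = 300 degrees

Final answer: 300 degrees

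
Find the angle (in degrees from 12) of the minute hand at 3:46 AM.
The minute hand moves 6 degrees per minute.
At 3:46: 46 x 6 = 276 degrees

Final answer: 276 degrees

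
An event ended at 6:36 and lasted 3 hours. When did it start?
Starting time: 6:36 = 396 total minutes past 12:00
Subtracting: 3 hours = 180 minutes
396 - 180 = 216 minutes
= 3 hours and 36 minutes past 12:00 = 3:36

Final answer: 3:36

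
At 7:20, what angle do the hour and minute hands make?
Hour hand position: 7 x 30 + 20 x 0.5 = 220 degrees
Minute hand position: 20 x 6 = 120 degrees
Difference: |220 - 120| = 100 degrees
The angle between the hands is 100 degrees

Final answer: 100 degrees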